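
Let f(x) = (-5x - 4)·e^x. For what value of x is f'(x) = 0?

-9/5

f'(x) = (-5)·e^x + (-5x - 4)·1·e^x = (-5x - 9)·e^x. Since e^x > 0, the only critical point is x = -9/5.
f''(-9/5) has the same sign as -5 < 0, so this is a local maximum.
f(-9/5) = (5)·e^(-9/5) ≈ 0.8265.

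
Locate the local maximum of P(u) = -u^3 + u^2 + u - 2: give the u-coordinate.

1

Critical points: P'(u) = -3u^2 + 2u + 1 vanishes at u = -1/3, 1.
Second-derivative test with P''(u) = -6u + 2: P''(-1/3) = 4 > 0 ⇒ local minimum; P''(1) = -4 < 0 ⇒ local maximum.
The local maximum is P(1) = -1.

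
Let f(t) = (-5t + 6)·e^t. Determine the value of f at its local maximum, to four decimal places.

Differentiating with the product rule gives f'(t) = (-5t + 1)·e^t. Since e^t > 0, the only critical point is t = 1/5.
f''(1/5) has the same sign as -5 < 0, so this is a local maximum.
f(1/5) = (5)·e^(1/5) ≈ 6.1070.

6.1070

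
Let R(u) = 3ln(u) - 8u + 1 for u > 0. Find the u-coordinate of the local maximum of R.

R'(u) = 3/u − 8 = 0 gives u = 3/8.
R''(u) = -3/u², which is negative for u > 0, so this is a local maximum.
R(3/8) = 3·ln(3/8) - 3 + 1 ≈ -4.9425.

3/8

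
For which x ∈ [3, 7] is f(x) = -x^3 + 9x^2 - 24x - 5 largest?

4

Differentiating, f'(x) = -3x^2 + 18x - 24; whose only zero in [3, 7] is x = 4.
Compare values at every candidate in [3, 7]: f(3) = -23,  f(4) = -21,  f(7) = -75.
So the maximum is f(4) = -21.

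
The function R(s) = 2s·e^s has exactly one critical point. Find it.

Differentiating with the product rule gives R'(s) = (2s + 2)·e^s. Since e^s > 0, the only critical point is s = -1.
R''(-1) has the same sign as 2 > 0, so this is a local minimum.
R(-1) = (-2)·e^(-1) ≈ -0.7358.

-1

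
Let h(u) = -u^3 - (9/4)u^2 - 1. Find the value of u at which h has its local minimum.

h'(u) = -3u^2 - (9/2)u = 0 at u = -3/2, 0.
Second-derivative test with h''(u) = -6u - 9/2: h''(-3/2) = 9/2 > 0 ⇒ local minimum; h''(0) = -9/2 < 0 ⇒ local maximum.
Thus h has its local minimum at u = -3/2, with value -43/16.

-3/2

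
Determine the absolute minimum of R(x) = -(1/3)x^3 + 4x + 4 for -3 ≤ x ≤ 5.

-53/3

The derivative is -x^2 + 4, which vanishes at x = -2 and x = 2.
Candidates: R(-3) = 1, R(-2) = -4/3, R(2) = 28/3, R(5) = -53/3.
So the minimum is R(5) = -53/3.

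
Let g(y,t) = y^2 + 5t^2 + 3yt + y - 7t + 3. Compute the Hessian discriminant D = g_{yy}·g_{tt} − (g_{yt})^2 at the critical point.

11

∂g/∂y = 2y + 3t + 1 = 0 and ∂g/∂t = 3y + 10t - 7 = 0, so (y, t) = (-31/11, 17/11).
The Hessian has g_{yy} = 2, g_{tt} = 10, g_{yt} = 3, giving D = 11 > 0 with g_{yy} > 0, so the point is a local minimum.
D = (2)·(10) − (3)^2 = 11.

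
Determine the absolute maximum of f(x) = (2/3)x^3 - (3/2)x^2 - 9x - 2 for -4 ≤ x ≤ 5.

47/8

f'(x) = 2x^2 - 3x - 9, which vanishes at x = -3/2 and x = 3.
Compare values at every candidate in [-4, 5]: f(-4) = -98/3, f(-3/2) = 47/8, f(3) = -49/2, f(5) = -7/6.
The maximum over the interval is 47/8, attained at x = -3/2.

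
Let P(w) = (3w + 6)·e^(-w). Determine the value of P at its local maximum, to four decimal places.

8.1548

Differentiating with the product rule gives P'(w) = (-3w - 3)·e^(-w). Since e^(-w) > 0, the only critical point is w = -1.
P''(-1) has the same sign as -3 < 0, so this is a local maximum.
P(-1) = (3)·e^(1) ≈ 8.1548.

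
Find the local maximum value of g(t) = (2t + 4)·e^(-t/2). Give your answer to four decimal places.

By the product rule, g'(t) = (-t)·e^(-t/2). Since e^(-t/2) > 0, the only critical point is t = 0.
g''(0) has the same sign as -1 < 0, so this is a local maximum.
g(0) = (4)·e^(0) ≈ 4.0000.

4.0000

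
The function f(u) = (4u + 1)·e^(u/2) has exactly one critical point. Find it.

By the product rule, f'(u) = (2u + 9/2)·e^(u/2). Since e^(u/2) > 0, the only critical point is u = -9/4.
f''(-9/4) has the same sign as 2 > 0, so this is a local minimum.
f(-9/4) = (-8)·e^(-9/8) ≈ -2.5972.

-9/4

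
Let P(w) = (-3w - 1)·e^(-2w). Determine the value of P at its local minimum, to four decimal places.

P'(w) = (-3)·e^(-2w) + (-3w - 1)·(-2)·e^(-2w) = (6w - 1)·e^(-2w). Since e^(-2w) > 0, the only critical point is w = 1/6.
P''(1/6) has the same sign as 6 > 0, so this is a local minimum.
P(1/6) = (-3/2)·e^(-1/3) ≈ -1.0748.

-1.0748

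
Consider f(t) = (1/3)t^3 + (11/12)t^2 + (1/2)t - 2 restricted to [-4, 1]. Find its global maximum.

-1/4

Differentiating, f'(t) = t^2 + (11/6)t + 1/2; which vanishes at t = -3/2 and t = -1/3.
Evaluating at the critical points and endpoints: f(-4) = -32/3; f(-3/2) = -29/16; f(-1/3) = -673/324; f(1) = -1/4.
The maximum over the interval is -1/4, attained at t = 1.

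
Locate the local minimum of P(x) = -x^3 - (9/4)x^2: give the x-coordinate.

-3/2

Critical points: P'(x) = -3x^2 - (9/2)x vanishes at x = -3/2, 0.
Second-derivative test with P''(x) = -6x - 9/2: P''(-3/2) = 9/2 > 0 ⇒ local minimum; P''(0) = -9/2 < 0 ⇒ local maximum.
So the local minimum value is P(-3/2) = -27/16.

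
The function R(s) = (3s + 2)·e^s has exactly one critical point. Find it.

R'(s) = 3·e^s + (3s + 2)·1·e^s = (3s + 5)·e^s. Since e^s > 0, the only critical point is s = -5/3.
R''(-5/3) has the same sign as 3 > 0, so this is a local minimum.
R(-5/3) = (-3)·e^(-5/3) ≈ -0.5666.

-5/3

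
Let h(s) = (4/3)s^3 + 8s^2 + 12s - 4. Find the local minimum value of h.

Critical points: h'(s) = 4s^2 + 16s + 12 vanishes at s = -3, -1.
Second-derivative test with h''(s) = 8s + 16: h''(-3) = -8 < 0 ⇒ local maximum; h''(-1) = 8 > 0 ⇒ local minimum.
The local minimum is h(-1) = -28/3.

-28/3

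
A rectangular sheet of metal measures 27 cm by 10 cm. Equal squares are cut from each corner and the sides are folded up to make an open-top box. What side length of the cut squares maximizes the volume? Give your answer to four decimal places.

With cut size x, the volume is V(x) = x(27 − 2x)(10 − 2x) for 0 < x < 5.
V'(x) = 12x^2 − 148x + 270. Setting V'(x) = 0 gives x ≈ 2.2261 (the root in (0, 5)).
V''(x) = 24x − 148 is negative there, so this is the maximum; V ≈ 278.4644.

2.2261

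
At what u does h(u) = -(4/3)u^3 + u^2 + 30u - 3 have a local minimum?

h'(u) = -4u^2 + 2u + 30. Setting h'(u) = 0 gives u ∈ {-5/2, 3}.
h''(u) = -8u + 2. h''(-5/2) = 22 > 0 ⇒ local minimum; h''(3) = -22 < 0 ⇒ local maximum.
So the local minimum value is h(-5/2) = -611/12.

-5/2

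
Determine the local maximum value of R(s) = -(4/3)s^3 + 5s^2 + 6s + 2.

R'(s) = -4s^2 + 10s + 6 = 0 at s = -1/2, 3.
Second-derivative test with R''(s) = -8s + 10: R''(-1/2) = 14 > 0 ⇒ local minimum; R''(3) = -14 < 0 ⇒ local maximum.
So the local maximum value is R(3) = 29.

29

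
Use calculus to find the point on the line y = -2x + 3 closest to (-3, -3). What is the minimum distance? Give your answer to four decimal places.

5.3666

Minimize D(x)^2 = (x + 3)^2 + (-2x + 6)^2.
d/dx[D^2] = 2(x + 3) + 2·(-2)·(-2x + 6) = 0 ⇒ x = 9/5.
Then y = -3/5 and the distance is √(144/5) ≈ 5.3666.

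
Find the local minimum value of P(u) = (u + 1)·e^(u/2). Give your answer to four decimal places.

Differentiating with the product rule gives P'(u) = ((1/2)u + 3/2)·e^(u/2). Since e^(u/2) > 0, the only critical point is u = -3.
P''(-3) has the same sign as 1/2 > 0, so this is a local minimum.
P(-3) = (-2)·e^(-3/2) ≈ -0.4463.

-0.4463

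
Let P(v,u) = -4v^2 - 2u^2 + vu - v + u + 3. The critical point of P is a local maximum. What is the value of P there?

∂P/∂v = -8v + u - 1 = 0 and ∂P/∂u = v - 4u + 1 = 0, so (v, u) = (-3/31, 7/31).
The Hessian has P_{vv} = -8, P_{uu} = -4, P_{vu} = 1, giving D = 31 > 0 with P_{vv} < 0, so the point is a local maximum.
P(-3/31, 7/31) = 98/31.

98/31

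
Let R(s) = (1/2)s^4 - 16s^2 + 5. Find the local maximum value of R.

5

R'(s) = 2s^3 - 32s. Setting R'(s) = 0 gives s ∈ {-4, 0, 4}.
Since R''(s) = 6s^2 - 32, we get R''(-4) = 64 > 0 ⇒ local minimum; R''(0) = -32 < 0 ⇒ local maximum; R''(4) = 64 > 0 ⇒ local minimum.
So the local maximum value is R(0) = 5.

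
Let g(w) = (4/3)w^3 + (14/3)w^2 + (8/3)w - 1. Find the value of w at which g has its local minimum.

g'(w) = 4w^2 + (28/3)w + 8/3 = 0 at w = -2, -1/3.
g''(w) = 8w + 28/3. g''(-2) = -20/3 < 0 ⇒ local maximum; g''(-1/3) = 20/3 > 0 ⇒ local minimum.
Thus g has its local minimum at w = -1/3, with value -115/81.

-1/3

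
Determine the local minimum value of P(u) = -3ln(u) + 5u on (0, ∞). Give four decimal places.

P'(u) = -3/u + 5 = 0 gives u = 3/5.
P''(u) = 3/u², which is positive for u > 0, so this is a local minimum.
P(3/5) = -3·ln(3/5) + 3 ≈ 4.5325.

4.5325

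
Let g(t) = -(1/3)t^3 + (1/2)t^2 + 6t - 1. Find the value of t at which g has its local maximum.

3

Critical points: g'(t) = -t^2 + t + 6 vanishes at t = -2, 3.
Second-derivative test with g''(t) = -2t + 1: g''(-2) = 5 > 0 ⇒ local minimum; g''(3) = -5 < 0 ⇒ local maximum.
The local maximum is g(3) = 25/2.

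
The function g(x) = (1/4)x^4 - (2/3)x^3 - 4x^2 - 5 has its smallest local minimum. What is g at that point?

-143/3

g'(x) = x^3 - 2x^2 - 8x. Setting g'(x) = 0 gives x ∈ {-2, 0, 4}.
Second-derivative test with g''(x) = 3x^2 - 4x - 8: g''(-2) = 12 > 0 ⇒ local minimum; g''(0) = -8 < 0 ⇒ local maximum; g''(4) = 24 > 0 ⇒ local minimum.
Thus g has its smallest local minimum at x = 4, with value -143/3.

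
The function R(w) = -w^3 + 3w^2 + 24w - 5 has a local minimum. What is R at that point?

R'(w) = -3w^2 + 6w + 24. Setting R'(w) = 0 gives w ∈ {-2, 4}.
Since R''(w) = -6w + 6, we get R''(-2) = 18 > 0 ⇒ local minimum; R''(4) = -18 < 0 ⇒ local maximum.
Thus R has its local minimum at w = -2, with value -33.

-33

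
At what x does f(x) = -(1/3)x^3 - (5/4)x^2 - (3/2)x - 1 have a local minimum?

-3/2

f'(x) = -x^2 - (5/2)x - 3/2. Setting f'(x) = 0 gives x ∈ {-3/2, -1}.
f''(x) = -2x - 5/2. f''(-3/2) = 1/2 > 0 ⇒ local minimum; f''(-1) = -1/2 < 0 ⇒ local maximum.
The local minimum is f(-3/2) = -7/16.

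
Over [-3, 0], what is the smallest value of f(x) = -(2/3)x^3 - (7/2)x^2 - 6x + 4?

4

Differentiating, f'(x) = -2x^2 - 7x - 6; which vanishes at x = -2 and x = -3/2.
Evaluating at the critical points and endpoints: f(-3) = 17/2; f(-2) = 22/3; f(-3/2) = 59/8; f(0) = 4.
So the minimum is f(0) = 4.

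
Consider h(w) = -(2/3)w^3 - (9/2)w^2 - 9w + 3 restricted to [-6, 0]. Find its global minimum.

Differentiating, h'(w) = -2w^2 - 9w - 9; which vanishes at w = -3 and w = -3/2.
Candidates: h(-6) = 39; h(-3) = 15/2; h(-3/2) = 69/8; h(0) = 3.
The minimum over the interval is 3, attained at w = 0.

3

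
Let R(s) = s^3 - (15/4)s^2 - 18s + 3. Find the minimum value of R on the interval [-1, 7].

The derivative is 3s^2 - (15/2)s - 18, whose only zero in [-1, 7] is s = 4.
Compare values at every candidate in [-1, 7]: R(-1) = 65/4,  R(4) = -65,  R(7) = 145/4.
So the minimum is R(4) = -65.

-65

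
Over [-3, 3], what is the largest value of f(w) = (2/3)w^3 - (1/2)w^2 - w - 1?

Differentiating, f'(w) = 2w^2 - w - 1; which vanishes at w = -1/2 and w = 1.
Evaluating at the critical points and endpoints: f(-3) = -41/2; f(-1/2) = -17/24; f(1) = -11/6; f(3) = 19/2.
So the maximum is f(3) = 19/2.

19/2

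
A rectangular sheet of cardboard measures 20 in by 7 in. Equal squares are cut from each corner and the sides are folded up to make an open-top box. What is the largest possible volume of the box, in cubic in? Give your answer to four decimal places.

102.1750

With cut size x, the volume is V(x) = x(20 − 2x)(7 − 2x) for 0 < x < 3.5.
V'(x) = 12x^2 − 108x + 140. Setting V'(x) = 0 gives x ≈ 1.5703 (the root in (0, 3.5)).
V''(x) = 24x − 108 is negative there, so this is the maximum; V ≈ 102.1750.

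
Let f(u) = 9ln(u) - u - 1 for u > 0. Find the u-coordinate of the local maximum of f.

9

f'(u) = 9/u − 1 = 0 gives u = 9.
f''(u) = -9/u², which is negative for u > 0, so this is a local maximum.
f(9) = 9·ln(9) - 9 - 1 ≈ 9.7750.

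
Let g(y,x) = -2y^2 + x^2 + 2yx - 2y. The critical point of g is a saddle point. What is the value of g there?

1/3

∂g/∂y = -4y + 2x - 2 = 0 and ∂g/∂x = 2y + 2x = 0, so (y, x) = (-1/3, 1/3).
The Hessian has g_{yy} = -4, g_{xx} = 2, g_{yx} = 2, giving D = -12 < 0, so the point is a saddle point.
g(-1/3, 1/3) = 1/3.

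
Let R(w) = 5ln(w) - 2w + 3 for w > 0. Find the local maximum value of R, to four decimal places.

R'(w) = 5/w − 2 = 0 gives w = 5/2.
R''(w) = -5/w², which is negative for w > 0, so this is a local maximum.
R(5/2) = 5·ln(5/2) - 5 + 3 ≈ 2.5815.

2.5815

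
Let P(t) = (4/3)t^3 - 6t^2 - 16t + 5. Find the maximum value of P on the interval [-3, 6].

41/3

Differentiating, P'(t) = 4t^2 - 12t - 16; which vanishes at t = -1 and t = 4.
Candidates: P(-3) = -37,  P(-1) = 41/3,  P(4) = -209/3,  P(6) = -19.
So the maximum is P(-1) = 41/3.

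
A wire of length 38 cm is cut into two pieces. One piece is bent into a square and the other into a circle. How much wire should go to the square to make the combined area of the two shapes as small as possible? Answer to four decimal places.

21.2838

Let x be the length used for the square. Square side x/4; circle radius (38−x)/(2π).
A(x) = (x/4)² + π·((38−x)/(2π))² = x²/16 + (38−x)²/(4π) for 0 ≤ x ≤ 38. A'(x) = x/8 − (38−x)/(2π) = 0 gives x = 4·38/(π+4) ≈ 21.2838.
A'' = 1/8 + 1/(2π) > 0, so this gives the minimum combined area; x ≈ 21.2838 cm to the square.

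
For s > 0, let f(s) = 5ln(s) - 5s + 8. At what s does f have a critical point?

1

f'(s) = 5/s − 5 = 0 gives s = 1.
f''(s) = -5/s², which is negative for s > 0, so this is a local maximum.
f(1) = 5·ln(1) - 5 + 8 ≈ 3.0000.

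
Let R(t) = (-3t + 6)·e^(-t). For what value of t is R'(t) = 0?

R'(t) = (-3)·e^(-t) + (-3t + 6)·(-1)·e^(-t) = (3t - 9)·e^(-t). Since e^(-t) > 0, the only critical point is t = 3.
R''(3) has the same sign as 3 > 0, so this is a local minimum.
R(3) = (-3)·e^(-3) ≈ -0.1494.

3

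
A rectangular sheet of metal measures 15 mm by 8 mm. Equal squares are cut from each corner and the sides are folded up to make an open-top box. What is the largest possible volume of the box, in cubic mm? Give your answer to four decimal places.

90.7407

With cut size x, the volume is V(x) = x(15 − 2x)(8 − 2x) for 0 < x < 4.
V'(x) = 12x^2 − 92x + 120. Setting V'(x) = 0 gives x ≈ 1.6667 (the root in (0, 4)).
V''(x) = 24x − 92 is negative there, so this is the maximum; V ≈ 90.7407.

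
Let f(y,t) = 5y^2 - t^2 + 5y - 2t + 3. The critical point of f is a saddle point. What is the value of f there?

11/4

∂f/∂y = 10y + 5 = 0 and ∂f/∂t = -2t - 2 = 0, so (y, t) = (-1/2, -1).
The Hessian has f_{yy} = 10, f_{tt} = -2, f_{yt} = 0, giving D = -20 < 0, so the point is a saddle point.
f(-1/2, -1) = 11/4.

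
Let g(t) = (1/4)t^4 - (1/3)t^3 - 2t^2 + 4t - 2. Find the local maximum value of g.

-1/12

Critical points: g'(t) = t^3 - t^2 - 4t + 4 vanishes at t = -2, 1, 2.
Second-derivative test with g''(t) = 3t^2 - 2t - 4: g''(-2) = 12 > 0 ⇒ local minimum; g''(1) = -3 < 0 ⇒ local maximum; g''(2) = 4 > 0 ⇒ local minimum.
Thus g has its local maximum at t = 1, with value -1/12.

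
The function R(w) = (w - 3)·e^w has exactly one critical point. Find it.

By the product rule, R'(w) = (w - 2)·e^w. Since e^w > 0, the only critical point is w = 2.
R''(2) has the same sign as 1 > 0, so this is a local minimum.
R(2) = (-1)·e^(2) ≈ -7.3891.

2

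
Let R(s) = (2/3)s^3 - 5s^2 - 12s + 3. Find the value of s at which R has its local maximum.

-1

R'(s) = 2s^2 - 10s - 12. Setting R'(s) = 0 gives s ∈ {-1, 6}.
Since R''(s) = 4s - 10, we get R''(-1) = -14 < 0 ⇒ local maximum; R''(6) = 14 > 0 ⇒ local minimum.
So the local maximum value is R(-1) = 28/3.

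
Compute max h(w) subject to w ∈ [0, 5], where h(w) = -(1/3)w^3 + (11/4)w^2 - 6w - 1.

The derivative is -w^2 + (11/2)w - 6, which vanishes at w = 3/2 and w = 4.
Candidates: h(0) = -1,  h(3/2) = -79/16,  h(4) = -7/3,  h(5) = -47/12.
The maximum over the interval is -1, attained at w = 0.

-1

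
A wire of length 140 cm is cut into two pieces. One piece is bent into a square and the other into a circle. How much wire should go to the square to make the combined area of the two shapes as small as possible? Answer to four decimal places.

Let x be the length used for the square. Square side x/4; circle radius (140−x)/(2π).
A(x) = (x/4)² + π·((140−x)/(2π))² = x²/16 + (140−x)²/(4π) for 0 ≤ x ≤ 140. A'(x) = x/8 − (140−x)/(2π) = 0 gives x = 4·140/(π+4) ≈ 78.4139.
A'' = 1/8 + 1/(2π) > 0, so this gives the minimum combined area; x ≈ 78.4139 cm to the square.

78.4139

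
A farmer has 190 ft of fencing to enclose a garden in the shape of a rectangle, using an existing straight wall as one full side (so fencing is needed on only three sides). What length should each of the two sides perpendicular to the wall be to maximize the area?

Let the sides perpendicular to the wall have length x and the parallel side y, so 2x + y = 190 and the area is A = xy = x(190 − 2x).
A'(x) = 190 − 4x = 0 gives x = 95/2, and A''(x) = −4 < 0 confirms a maximum.
Then y = 190 − 2·95/2 = 95 and A = 9025/2.

95/2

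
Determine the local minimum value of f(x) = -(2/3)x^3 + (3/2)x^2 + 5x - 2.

Critical points: f'(x) = -2x^2 + 3x + 5 vanishes at x = -1, 5/2.
f''(x) = -4x + 3. f''(-1) = 7 > 0 ⇒ local minimum; f''(5/2) = -7 < 0 ⇒ local maximum.
So the local minimum value is f(-1) = -29/6.

-29/6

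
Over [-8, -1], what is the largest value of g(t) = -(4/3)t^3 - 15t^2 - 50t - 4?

Differentiating, g'(t) = -4t^2 - 30t - 50; which vanishes at t = -5 and t = -5/2.
Compare values at every candidate in [-8, -1]: g(-8) = 356/3; g(-5) = 113/3; g(-5/2) = 577/12; g(-1) = 97/3.
The maximum over the interval is 356/3, attained at t = -8.

356/3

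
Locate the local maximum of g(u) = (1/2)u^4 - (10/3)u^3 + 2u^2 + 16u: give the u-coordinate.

Critical points: g'(u) = 2u^3 - 10u^2 + 4u + 16 vanishes at u = -1, 2, 4.
Second-derivative test with g''(u) = 6u^2 - 20u + 4: g''(-1) = 30 > 0 ⇒ local minimum; g''(2) = -12 < 0 ⇒ local maximum; g''(4) = 20 > 0 ⇒ local minimum.
The local maximum is g(2) = 64/3.

2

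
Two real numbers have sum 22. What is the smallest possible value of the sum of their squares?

242

With a + b = 22, a^2 + b^2 = a^2 + (22 − a)^2.
The derivative 2a − 2(22 − a) = 4a − 44 vanishes at a = 11; second derivative 4 > 0, a minimum.
The minimum is 2·(11)^2 = 242.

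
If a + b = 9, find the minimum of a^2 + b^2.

81/2

With a + b = 9, a^2 + b^2 = a^2 + (9 − a)^2.
The derivative 2a − 2(9 − a) = 4a − 18 vanishes at a = 9/2; second derivative 4 > 0, a minimum.
The minimum is 2·(9/2)^2 = 81/2.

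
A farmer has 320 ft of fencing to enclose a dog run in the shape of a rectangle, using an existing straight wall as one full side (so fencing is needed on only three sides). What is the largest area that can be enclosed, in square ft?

12800

Let the sides perpendicular to the wall have length x and the parallel side y, so 2x + y = 320 and the area is A = xy = x(320 − 2x).
A'(x) = 320 − 4x = 0 gives x = 80, and A''(x) = −4 < 0 confirms a maximum.
Then y = 320 − 2·80 = 160 and A = 12800.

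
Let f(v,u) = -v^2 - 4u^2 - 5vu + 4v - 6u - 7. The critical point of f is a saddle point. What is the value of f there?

-283/9

∂f/∂v = -2v - 5u + 4 = 0 and ∂f/∂u = -5v - 8u - 6 = 0, so (v, u) = (-62/9, 32/9).
The Hessian has f_{vv} = -2, f_{uu} = -8, f_{vu} = -5, giving D = -9 < 0, so the point is a saddle point.
f(-62/9, 32/9) = -283/9.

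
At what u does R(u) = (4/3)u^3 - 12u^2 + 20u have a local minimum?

5

Critical points: R'(u) = 4u^2 - 24u + 20 vanishes at u = 1, 5.
Second-derivative test with R''(u) = 8u - 24: R''(1) = -16 < 0 ⇒ local maximum; R''(5) = 16 > 0 ⇒ local minimum.
The local minimum is R(5) = -100/3.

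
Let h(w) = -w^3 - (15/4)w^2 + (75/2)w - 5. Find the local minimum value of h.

-645/4

Critical points: h'(w) = -3w^2 - (15/2)w + 75/2 vanishes at w = -5, 5/2.
h''(w) = -6w - 15/2. h''(-5) = 45/2 > 0 ⇒ local minimum; h''(5/2) = -45/2 < 0 ⇒ local maximum.
Thus h has its local minimum at w = -5, with value -645/4.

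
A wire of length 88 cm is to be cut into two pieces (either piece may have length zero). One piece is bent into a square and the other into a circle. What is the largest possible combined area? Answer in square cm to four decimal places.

616.2479

Let x be the length used for the square. Square side x/4; circle radius (88−x)/(2π).
A(x) = (x/4)² + π·((88−x)/(2π))² = x²/16 + (88−x)²/(4π) for 0 ≤ x ≤ 88. A'(x) = x/8 − (88−x)/(2π) = 0 gives x = 4·88/(π+4) ≈ 49.2887.
A'' > 0, so the interior critical point is a minimum; the maximum is at an endpoint. A(0) = 616.2479 and A(88) = 484.0000, so the largest area is 616.2479.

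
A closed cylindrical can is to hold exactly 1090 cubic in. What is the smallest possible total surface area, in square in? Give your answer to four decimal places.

586.3166

With radius r and height h, πr²h = 1090 so h = 1090/(πr²), and S(r) = 2πr² + 2πrh = 2πr² + 2·1090/r.
S'(r) = 4πr − 2·1090/r² = 0 ⇒ r³ = 1090/(2π), so r ≈ 5.5772 and h = 2r ≈ 11.1544.
S''(r) = 4π + 4·1090/r³ > 0, so this is the minimum; S ≈ 586.3166.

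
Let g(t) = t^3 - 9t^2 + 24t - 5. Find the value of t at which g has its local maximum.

2

g'(t) = 3t^2 - 18t + 24 = 0 at t = 2, 4.
Since g''(t) = 6t - 18, we get g''(2) = -6 < 0 ⇒ local maximum; g''(4) = 6 > 0 ⇒ local minimum.
The local maximum is g(2) = 15.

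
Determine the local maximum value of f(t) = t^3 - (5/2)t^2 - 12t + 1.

275/27

Critical points: f'(t) = 3t^2 - 5t - 12 vanishes at t = -4/3, 3.
Since f''(t) = 6t - 5, we get f''(-4/3) = -13 < 0 ⇒ local maximum; f''(3) = 13 > 0 ⇒ local minimum.
Thus f has its local maximum at t = -4/3, with value 275/27.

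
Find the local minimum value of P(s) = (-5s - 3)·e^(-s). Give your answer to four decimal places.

By the product rule, P'(s) = (5s - 2)·e^(-s). Since e^(-s) > 0, the only critical point is s = 2/5.
P''(2/5) has the same sign as 5 > 0, so this is a local minimum.
P(2/5) = (-5)·e^(-2/5) ≈ -3.3516.

-3.3516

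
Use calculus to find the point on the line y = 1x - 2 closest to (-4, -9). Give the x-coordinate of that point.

-11/2

Minimize D(x)^2 = (x + 4)^2 + (x + 7)^2.
d/dx[D^2] = 2(x + 4) + 2·1·(x + 7) = 0 ⇒ x = -11/2.
Then y = -15/2 and the distance is √(9/2) ≈ 2.1213.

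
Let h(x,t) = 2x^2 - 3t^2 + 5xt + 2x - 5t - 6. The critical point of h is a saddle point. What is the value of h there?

-206/49

∂h/∂x = 4x + 5t + 2 = 0 and ∂h/∂t = 5x - 6t - 5 = 0, so (x, t) = (13/49, -30/49).
The Hessian has h_{xx} = 4, h_{tt} = -6, h_{xt} = 5, giving D = -49 < 0, so the point is a saddle point.
h(13/49, -30/49) = -206/49.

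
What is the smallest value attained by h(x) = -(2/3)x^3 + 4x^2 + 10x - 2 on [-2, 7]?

The derivative is -2x^2 + 8x + 10, which vanishes at x = -1 and x = 5.
Compare values at every candidate in [-2, 7]: h(-2) = -2/3; h(-1) = -22/3; h(5) = 194/3; h(7) = 106/3.
Hence the absolute minimum is -22/3 at x = -1.

-22/3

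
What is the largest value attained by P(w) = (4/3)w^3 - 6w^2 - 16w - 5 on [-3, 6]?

11/3

P'(w) = 4w^2 - 12w - 16, which vanishes at w = -1 and w = 4.
Evaluating at the critical points and endpoints: P(-3) = -47, P(-1) = 11/3, P(4) = -239/3, P(6) = -29.
The maximum over the interval is 11/3, attained at w = -1.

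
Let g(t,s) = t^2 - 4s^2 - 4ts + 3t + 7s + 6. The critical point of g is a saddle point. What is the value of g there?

∂g/∂t = 2t - 4s + 3 = 0 and ∂g/∂s = -4t - 8s + 7 = 0, so (t, s) = (1/8, 13/16).
The Hessian has g_{tt} = 2, g_{ss} = -8, g_{ts} = -4, giving D = -32 < 0, so the point is a saddle point.
g(1/8, 13/16) = 289/32.

289/32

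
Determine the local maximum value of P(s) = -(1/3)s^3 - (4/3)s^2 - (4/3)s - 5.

P'(s) = -s^2 - (8/3)s - 4/3. Setting P'(s) = 0 gives s ∈ {-2, -2/3}.
Second-derivative test with P''(s) = -2s - 8/3: P''(-2) = 4/3 > 0 ⇒ local minimum; P''(-2/3) = -4/3 < 0 ⇒ local maximum.
Thus P has its local maximum at s = -2/3, with value -373/81.

-373/81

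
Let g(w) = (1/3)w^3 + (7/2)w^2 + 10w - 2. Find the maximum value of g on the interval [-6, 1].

g'(w) = w^2 + 7w + 10, which vanishes at w = -5 and w = -2.
Compare values at every candidate in [-6, 1]: g(-6) = -8; g(-5) = -37/6; g(-2) = -32/3; g(1) = 71/6.
Hence the absolute maximum is 71/6 at w = 1.

71/6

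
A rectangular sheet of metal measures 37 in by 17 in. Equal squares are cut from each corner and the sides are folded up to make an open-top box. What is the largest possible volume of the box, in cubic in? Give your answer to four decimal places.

With cut size x, the volume is V(x) = x(37 − 2x)(17 − 2x) for 0 < x < 8.5.
V'(x) = 12x^2 − 216x + 629. Setting V'(x) = 0 gives x ≈ 3.6537 (the root in (0, 8.5)).
V''(x) = 24x − 216 is negative there, so this is the maximum; V ≈ 1051.5294.

1051.5294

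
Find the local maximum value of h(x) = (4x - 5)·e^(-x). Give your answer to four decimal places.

h'(x) = 4·e^(-x) + (4x - 5)·(-1)·e^(-x) = (-4x + 9)·e^(-x). Since e^(-x) > 0, the only critical point is x = 9/4.
h''(9/4) has the same sign as -4 < 0, so this is a local maximum.
h(9/4) = (4)·e^(-9/4) ≈ 0.4216.

0.4216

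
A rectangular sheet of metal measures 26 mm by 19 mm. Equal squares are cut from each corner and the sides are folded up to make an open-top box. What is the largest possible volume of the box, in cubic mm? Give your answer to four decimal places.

798.6364

With cut size x, the volume is V(x) = x(26 − 2x)(19 − 2x) for 0 < x < 9.5.
V'(x) = 12x^2 − 180x + 494. Setting V'(x) = 0 gives x ≈ 3.6163 (the root in (0, 9.5)).
V''(x) = 24x − 180 is negative there, so this is the maximum; V ≈ 798.6364.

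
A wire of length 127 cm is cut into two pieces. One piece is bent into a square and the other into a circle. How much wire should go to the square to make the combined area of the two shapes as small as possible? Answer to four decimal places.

Let x be the length used for the square. Square side x/4; circle radius (127−x)/(2π).
A(x) = (x/4)² + π·((127−x)/(2π))² = x²/16 + (127−x)²/(4π) for 0 ≤ x ≤ 127. A'(x) = x/8 − (127−x)/(2π) = 0 gives x = 4·127/(π+4) ≈ 71.1326.
A'' = 1/8 + 1/(2π) > 0, so this gives the minimum combined area; x ≈ 71.1326 cm to the square.

71.1326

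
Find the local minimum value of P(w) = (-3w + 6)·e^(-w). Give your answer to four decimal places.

Differentiating with the product rule gives P'(w) = (3w - 9)·e^(-w). Since e^(-w) > 0, the only critical point is w = 3.
P''(3) has the same sign as 3 > 0, so this is a local minimum.
P(3) = (-3)·e^(-3) ≈ -0.1494.

-0.1494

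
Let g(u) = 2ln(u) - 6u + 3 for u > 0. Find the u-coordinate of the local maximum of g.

1/3

g'(u) = 2/u − 6 = 0 gives u = 1/3.
g''(u) = -2/u², which is negative for u > 0, so this is a local maximum.
g(1/3) = 2·ln(1/3) - 2 + 3 ≈ -1.1972.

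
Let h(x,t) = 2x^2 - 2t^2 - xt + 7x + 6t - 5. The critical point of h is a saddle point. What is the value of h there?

-69/17

∂h/∂x = 4x - t + 7 = 0 and ∂h/∂t = -x - 4t + 6 = 0, so (x, t) = (-22/17, 31/17).
The Hessian has h_{xx} = 4, h_{tt} = -4, h_{xt} = -1, giving D = -17 < 0, so the point is a saddle point.
h(-22/17, 31/17) = -69/17.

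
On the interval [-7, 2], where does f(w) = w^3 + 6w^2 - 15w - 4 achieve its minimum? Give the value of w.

1

The derivative is 3w^2 + 12w - 15, which vanishes at w = -5 and w = 1.
Evaluating at the critical points and endpoints: f(-7) = 52,  f(-5) = 96,  f(1) = -12,  f(2) = -2.
So the minimum is f(1) = -12.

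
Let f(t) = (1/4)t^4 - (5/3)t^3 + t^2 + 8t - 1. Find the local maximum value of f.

29/3

f'(t) = t^3 - 5t^2 + 2t + 8. Setting f'(t) = 0 gives t ∈ {-1, 2, 4}.
Since f''(t) = 3t^2 - 10t + 2, we get f''(-1) = 15 > 0 ⇒ local minimum; f''(2) = -6 < 0 ⇒ local maximum; f''(4) = 10 > 0 ⇒ local minimum.
Thus f has its local maximum at t = 2, with value 29/3.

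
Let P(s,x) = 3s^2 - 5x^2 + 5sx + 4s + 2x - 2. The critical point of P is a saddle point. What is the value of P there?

-278/85

∂P/∂s = 6s + 5x + 4 = 0 and ∂P/∂x = 5s - 10x + 2 = 0, so (s, x) = (-10/17, -8/85).
The Hessian has P_{ss} = 6, P_{xx} = -10, P_{sx} = 5, giving D = -85 < 0, so the point is a saddle point.
P(-10/17, -8/85) = -278/85.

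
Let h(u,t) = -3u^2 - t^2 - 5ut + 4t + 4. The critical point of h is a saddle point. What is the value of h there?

∂h/∂u = -6u - 5t = 0 and ∂h/∂t = -5u - 2t + 4 = 0, so (u, t) = (20/13, -24/13).
The Hessian has h_{uu} = -6, h_{tt} = -2, h_{ut} = -5, giving D = -13 < 0, so the point is a saddle point.
h(20/13, -24/13) = 4/13.

4/13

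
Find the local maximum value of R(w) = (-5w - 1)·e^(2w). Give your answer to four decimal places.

Differentiating with the product rule gives R'(w) = (-10w - 7)·e^(2w). Since e^(2w) > 0, the only critical point is w = -7/10.
R''(-7/10) has the same sign as -10 < 0, so this is a local maximum.
R(-7/10) = (5/2)·e^(-7/5) ≈ 0.6165.

0.6165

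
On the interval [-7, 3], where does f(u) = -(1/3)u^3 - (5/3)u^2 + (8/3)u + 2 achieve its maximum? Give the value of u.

-7

f'(u) = -u^2 - (10/3)u + 8/3, which vanishes at u = -4 and u = 2/3.
Candidates: f(-7) = 16, f(-4) = -14, f(2/3) = 238/81, f(3) = -14.
The maximum over the interval is 16, attained at u = -7.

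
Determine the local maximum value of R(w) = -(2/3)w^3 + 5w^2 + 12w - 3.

105

Critical points: R'(w) = -2w^2 + 10w + 12 vanishes at w = -1, 6.
Since R''(w) = -4w + 10, we get R''(-1) = 14 > 0 ⇒ local minimum; R''(6) = -14 < 0 ⇒ local maximum.
The local maximum is R(6) = 105.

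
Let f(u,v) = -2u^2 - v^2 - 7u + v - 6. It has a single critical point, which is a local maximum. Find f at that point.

∂f/∂u = -4u - 7 = 0 and ∂f/∂v = -2v + 1 = 0, so (u, v) = (-7/4, 1/2).
The Hessian has f_{uu} = -4, f_{vv} = -2, f_{uv} = 0, giving D = 8 > 0 with f_{uu} < 0, so the point is a local maximum.
f(-7/4, 1/2) = 3/8.

3/8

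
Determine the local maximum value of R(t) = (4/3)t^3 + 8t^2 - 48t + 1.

289

R'(t) = 4t^2 + 16t - 48 = 0 at t = -6, 2.
R''(t) = 8t + 16. R''(-6) = -32 < 0 ⇒ local maximum; R''(2) = 32 > 0 ⇒ local minimum.
So the local maximum value is R(-6) = 289.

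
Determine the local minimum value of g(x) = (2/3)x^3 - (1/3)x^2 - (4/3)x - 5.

Critical points: g'(x) = 2x^2 - (2/3)x - 4/3 vanishes at x = -2/3, 1.
g''(x) = 4x - 2/3. g''(-2/3) = -10/3 < 0 ⇒ local maximum; g''(1) = 10/3 > 0 ⇒ local minimum.
The local minimum is g(1) = -6.

-6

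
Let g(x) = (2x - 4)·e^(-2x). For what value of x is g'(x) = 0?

5/2

By the product rule, g'(x) = (-4x + 10)·e^(-2x). Since e^(-2x) > 0, the only critical point is x = 5/2.
g''(5/2) has the same sign as -4 < 0, so this is a local maximum.
g(5/2) = (1)·e^(-5) ≈ 0.0067.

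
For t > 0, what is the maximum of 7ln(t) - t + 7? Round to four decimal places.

13.6214

R'(t) = 7/t − 1 = 0 gives t = 7.
R''(t) = -7/t², which is negative for t > 0, so this is a local maximum.
R(7) = 7·ln(7) - 7 + 7 ≈ 13.6214.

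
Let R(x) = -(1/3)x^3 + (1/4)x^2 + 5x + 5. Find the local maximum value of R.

665/48

Critical points: R'(x) = -x^2 + (1/2)x + 5 vanishes at x = -2, 5/2.
Second-derivative test with R''(x) = -2x + 1/2: R''(-2) = 9/2 > 0 ⇒ local minimum; R''(5/2) = -9/2 < 0 ⇒ local maximum.
Thus R has its local maximum at x = 5/2, with value 665/48.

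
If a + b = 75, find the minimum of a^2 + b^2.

With a + b = 75, a^2 + b^2 = a^2 + (75 − a)^2.
The derivative 2a − 2(75 − a) = 4a − 150 vanishes at a = 75/2; second derivative 4 > 0, a minimum.
The minimum is 2·(75/2)^2 = 5625/2.

5625/2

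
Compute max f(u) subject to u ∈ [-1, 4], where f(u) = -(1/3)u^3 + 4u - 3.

Differentiating, f'(u) = -u^2 + 4; whose only zero in [-1, 4] is u = 2.
Candidates: f(-1) = -20/3,  f(2) = 7/3,  f(4) = -25/3.
So the maximum is f(2) = 7/3.

7/3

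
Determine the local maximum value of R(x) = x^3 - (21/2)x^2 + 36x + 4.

R'(x) = 3x^2 - 21x + 36. Setting R'(x) = 0 gives x ∈ {3, 4}.
Second-derivative test with R''(x) = 6x - 21: R''(3) = -3 < 0 ⇒ local maximum; R''(4) = 3 > 0 ⇒ local minimum.
Thus R has its local maximum at x = 3, with value 89/2.

89/2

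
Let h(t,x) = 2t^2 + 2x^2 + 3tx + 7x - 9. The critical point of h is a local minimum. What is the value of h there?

∂h/∂t = 4t + 3x = 0 and ∂h/∂x = 3t + 4x + 7 = 0, so (t, x) = (3, -4).
The Hessian has h_{tt} = 4, h_{xx} = 4, h_{tx} = 3, giving D = 7 > 0 with h_{tt} > 0, so the point is a local minimum.
h(3, -4) = -23.

-23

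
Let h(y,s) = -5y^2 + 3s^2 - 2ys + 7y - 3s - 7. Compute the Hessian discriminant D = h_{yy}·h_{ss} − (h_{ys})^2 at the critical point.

-64

∂h/∂y = -10y - 2s + 7 = 0 and ∂h/∂s = -2y + 6s - 3 = 0, so (y, s) = (9/16, 11/16).
The Hessian has h_{yy} = -10, h_{ss} = 6, h_{ys} = -2, giving D = -64 < 0, so the point is a saddle point.
D = (-10)·(6) − (-2)^2 = -64.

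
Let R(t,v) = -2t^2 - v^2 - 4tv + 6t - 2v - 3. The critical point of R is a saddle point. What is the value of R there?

∂R/∂t = -4t - 4v + 6 = 0 and ∂R/∂v = -4t - 2v - 2 = 0, so (t, v) = (-5/2, 4).
The Hessian has R_{tt} = -4, R_{vv} = -2, R_{tv} = -4, giving D = -8 < 0, so the point is a saddle point.
R(-5/2, 4) = -29/2.

-29/2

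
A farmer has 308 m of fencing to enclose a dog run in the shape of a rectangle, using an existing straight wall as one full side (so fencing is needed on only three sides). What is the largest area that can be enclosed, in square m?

11858

Let the sides perpendicular to the wall have length x and the parallel side y, so 2x + y = 308 and the area is A = xy = x(308 − 2x).
A'(x) = 308 − 4x = 0 gives x = 77, and A''(x) = −4 < 0 confirms a maximum.
Then y = 308 − 2·77 = 154 and A = 11858.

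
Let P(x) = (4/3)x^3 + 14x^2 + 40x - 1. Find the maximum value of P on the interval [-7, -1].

-53/3

P'(x) = 4x^2 + 28x + 40, which vanishes at x = -5 and x = -2.
Compare values at every candidate in [-7, -1]: P(-7) = -157/3; P(-5) = -53/3; P(-2) = -107/3; P(-1) = -85/3.
The maximum over the interval is -53/3, attained at x = -5.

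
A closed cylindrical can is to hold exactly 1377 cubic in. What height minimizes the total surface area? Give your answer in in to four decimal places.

12.0582

With radius r and height h, πr²h = 1377 so h = 1377/(πr²), and S(r) = 2πr² + 2πrh = 2πr² + 2·1377/r.
S'(r) = 4πr − 2·1377/r² = 0 ⇒ r³ = 1377/(2π), so r ≈ 6.0291 and h = 2r ≈ 12.0582.
S''(r) = 4π + 4·1377/r³ > 0, so this is the minimum; S ≈ 685.1787.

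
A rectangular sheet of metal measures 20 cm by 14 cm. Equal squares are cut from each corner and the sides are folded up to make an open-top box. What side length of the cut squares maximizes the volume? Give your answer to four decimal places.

2.7039

With cut size x, the volume is V(x) = x(20 − 2x)(14 − 2x) for 0 < x < 7.
V'(x) = 12x^2 − 136x + 280. Setting V'(x) = 0 gives x ≈ 2.7039 (the root in (0, 7)).
V''(x) = 24x − 136 is negative there, so this is the maximum; V ≈ 339.0126.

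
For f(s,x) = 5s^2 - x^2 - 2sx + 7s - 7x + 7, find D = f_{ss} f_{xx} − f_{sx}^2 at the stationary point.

-24

∂f/∂s = 10s - 2x + 7 = 0 and ∂f/∂x = -2s - 2x - 7 = 0, so (s, x) = (-7/6, -7/3).
The Hessian has f_{ss} = 10, f_{xx} = -2, f_{sx} = -2, giving D = -24 < 0, so the point is a saddle point.
D = (10)·(-2) − (-2)^2 = -24.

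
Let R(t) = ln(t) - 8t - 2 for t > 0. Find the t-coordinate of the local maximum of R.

1/8

R'(t) = 1/t − 8 = 0 gives t = 1/8.
R''(t) = -1/t², which is negative for t > 0, so this is a local maximum.
R(1/8) = 1·ln(1/8) - 1 - 2 ≈ -5.0794.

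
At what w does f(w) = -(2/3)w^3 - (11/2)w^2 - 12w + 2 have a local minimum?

Critical points: f'(w) = -2w^2 - 11w - 12 vanishes at w = -4, -3/2.
Since f''(w) = -4w - 11, we get f''(-4) = 5 > 0 ⇒ local minimum; f''(-3/2) = -5 < 0 ⇒ local maximum.
So the local minimum value is f(-4) = 14/3.

-4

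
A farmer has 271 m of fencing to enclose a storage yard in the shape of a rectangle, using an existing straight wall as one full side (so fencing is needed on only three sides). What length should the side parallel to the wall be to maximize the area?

Let the sides perpendicular to the wall have length x and the parallel side y, so 2x + y = 271 and the area is A = xy = x(271 − 2x).
A'(x) = 271 − 4x = 0 gives x = 271/4, and A''(x) = −4 < 0 confirms a maximum.
Then y = 271 − 2·271/4 = 271/2 and A = 73441/8.

271/2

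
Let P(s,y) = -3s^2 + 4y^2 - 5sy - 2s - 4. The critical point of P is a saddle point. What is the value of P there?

-276/73

∂P/∂s = -6s - 5y - 2 = 0 and ∂P/∂y = -5s + 8y = 0, so (s, y) = (-16/73, -10/73).
The Hessian has P_{ss} = -6, P_{yy} = 8, P_{sy} = -5, giving D = -73 < 0, so the point is a saddle point.
P(-16/73, -10/73) = -276/73.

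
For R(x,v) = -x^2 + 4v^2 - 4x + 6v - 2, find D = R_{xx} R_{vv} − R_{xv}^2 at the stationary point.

∂R/∂x = -2x - 4 = 0 and ∂R/∂v = 8v + 6 = 0, so (x, v) = (-2, -3/4).
The Hessian has R_{xx} = -2, R_{vv} = 8, R_{xv} = 0, giving D = -16 < 0, so the point is a saddle point.
D = (-2)·(8) − (0)^2 = -16.

-16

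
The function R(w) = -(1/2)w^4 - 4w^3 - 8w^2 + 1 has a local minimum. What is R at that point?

-7

R'(w) = -2w^3 - 12w^2 - 16w. Setting R'(w) = 0 gives w ∈ {-4, -2, 0}.
Second-derivative test with R''(w) = -6w^2 - 24w - 16: R''(-4) = -16 < 0 ⇒ local maximum; R''(-2) = 8 > 0 ⇒ local minimum; R''(0) = -16 < 0 ⇒ local maximum.
The local minimum is R(-2) = -7.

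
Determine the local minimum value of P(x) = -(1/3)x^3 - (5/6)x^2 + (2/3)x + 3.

P'(x) = -x^2 - (5/3)x + 2/3 = 0 at x = -2, 1/3.
P''(x) = -2x - 5/3. P''(-2) = 7/3 > 0 ⇒ local minimum; P''(1/3) = -7/3 < 0 ⇒ local maximum.
The local minimum is P(-2) = 1.

1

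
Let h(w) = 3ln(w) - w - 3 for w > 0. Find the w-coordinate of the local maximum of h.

h'(w) = 3/w − 1 = 0 gives w = 3.
h''(w) = -3/w², which is negative for w > 0, so this is a local maximum.
h(3) = 3·ln(3) - 3 - 3 ≈ -2.7042.

3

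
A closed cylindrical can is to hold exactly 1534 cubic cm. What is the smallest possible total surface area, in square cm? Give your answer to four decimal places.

736.3169

With radius r and height h, πr²h = 1534 so h = 1534/(πr²), and S(r) = 2πr² + 2πrh = 2πr² + 2·1534/r.
S'(r) = 4πr − 2·1534/r² = 0 ⇒ r³ = 1534/(2π), so r ≈ 6.2500 and h = 2r ≈ 12.5001.
S''(r) = 4π + 4·1534/r³ > 0, so this is the minimum; S ≈ 736.3169.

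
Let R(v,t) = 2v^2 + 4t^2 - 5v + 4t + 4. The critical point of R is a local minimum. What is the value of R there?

-1/8

∂R/∂v = 4v - 5 = 0 and ∂R/∂t = 8t + 4 = 0, so (v, t) = (5/4, -1/2).
The Hessian has R_{vv} = 4, R_{tt} = 8, R_{vt} = 0, giving D = 32 > 0 with R_{vv} > 0, so the point is a local minimum.
R(5/4, -1/2) = -1/8.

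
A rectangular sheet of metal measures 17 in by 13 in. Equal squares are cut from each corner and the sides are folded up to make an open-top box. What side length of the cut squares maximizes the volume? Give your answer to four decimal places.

2.4342

With cut size x, the volume is V(x) = x(17 − 2x)(13 − 2x) for 0 < x < 6.5.
V'(x) = 12x^2 − 120x + 221. Setting V'(x) = 0 gives x ≈ 2.4342 (the root in (0, 6.5)).
V''(x) = 24x − 120 is negative there, so this is the maximum; V ≈ 240.1322.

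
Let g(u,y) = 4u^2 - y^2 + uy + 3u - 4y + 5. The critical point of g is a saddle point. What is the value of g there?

152/17

∂g/∂u = 8u + y + 3 = 0 and ∂g/∂y = u - 2y - 4 = 0, so (u, y) = (-2/17, -35/17).
The Hessian has g_{uu} = 8, g_{yy} = -2, g_{uy} = 1, giving D = -17 < 0, so the point is a saddle point.
g(-2/17, -35/17) = 152/17.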